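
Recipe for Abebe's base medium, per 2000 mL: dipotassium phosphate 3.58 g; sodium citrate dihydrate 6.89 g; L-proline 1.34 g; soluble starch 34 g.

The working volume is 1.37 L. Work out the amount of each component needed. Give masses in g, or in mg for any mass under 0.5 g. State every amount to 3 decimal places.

dipotassium phosphate 2.452 g; sodium citrate dihydrate 4.720 g; L-proline 0.918 g; soluble starch 23.290 g

Ratio of target to recipe volume: 1370 / 2000 = 0.685.
dipotassium phosphate: 3.58 g × (1370 mL / 2000 mL) = 2.452 g
sodium citrate dihydrate: 6.89 g × (1370 mL / 2000 mL) = 4.720 g
L-proline: 1.34 g × (1370 mL / 2000 mL) = 0.918 g
soluble starch: 34 g × (1370 mL / 2000 mL) = 23.290 g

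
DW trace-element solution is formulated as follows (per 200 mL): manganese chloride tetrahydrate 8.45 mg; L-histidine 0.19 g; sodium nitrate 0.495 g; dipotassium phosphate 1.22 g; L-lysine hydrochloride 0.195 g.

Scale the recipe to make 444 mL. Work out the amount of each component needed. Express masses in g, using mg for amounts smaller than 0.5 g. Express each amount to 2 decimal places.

manganese chloride tetrahydrate 18.76 mg; L-histidine 421.80 mg; sodium nitrate 1.10 g; dipotassium phosphate 2.71 g; L-lysine hydrochloride 432.90 mg

Scale factor = 444 mL / 200 mL = 2.22.
manganese chloride tetrahydrate: 8.45 mg × (444 mL / 200 mL) = 18.76 mg
L-histidine: 0.19 g × (444 mL / 200 mL) = 0.4218 g = 421.80 mg
sodium nitrate: 0.495 g × (444 mL / 200 mL) = 1.10 g
dipotassium phosphate: 1.22 g × (444 mL / 200 mL) = 2.71 g
L-lysine hydrochloride: 0.195 g × (444 mL / 200 mL) = 0.4329 g = 432.90 mg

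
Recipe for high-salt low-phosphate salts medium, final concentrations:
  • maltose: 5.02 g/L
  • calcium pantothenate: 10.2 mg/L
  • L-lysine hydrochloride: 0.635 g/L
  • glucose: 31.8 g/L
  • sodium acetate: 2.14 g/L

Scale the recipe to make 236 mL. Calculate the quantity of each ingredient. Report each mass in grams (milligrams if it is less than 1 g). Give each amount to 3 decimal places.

Target volume = 236 mL = 0.236 L.
maltose: 5.02 g/L × 0.236 L = 1.185 g
calcium pantothenate: 10.2 mg/L × 0.236 L = 2.407 mg
L-lysine hydrochloride: 0.635 g/L × 0.236 L = 0.14986 g = 149.860 mg
glucose: 31.8 g/L × 0.236 L = 7.505 g
sodium acetate: 2.14 g/L × 0.236 L = 0.50504 g = 505.040 mg

maltose 1.185 g; calcium pantothenate 2.407 mg; L-lysine hydrochloride 149.860 mg; glucose 7.505 g; sodium acetate 505.040 mg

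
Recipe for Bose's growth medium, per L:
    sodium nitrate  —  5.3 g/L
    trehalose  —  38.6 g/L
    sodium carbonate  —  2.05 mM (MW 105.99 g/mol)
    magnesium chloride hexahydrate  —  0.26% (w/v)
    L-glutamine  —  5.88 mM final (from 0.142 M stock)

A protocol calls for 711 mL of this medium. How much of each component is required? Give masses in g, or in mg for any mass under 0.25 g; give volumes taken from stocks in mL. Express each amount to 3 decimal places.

sodium nitrate 3.768 g; trehalose 27.445 g; sodium carbonate 154.486 mg; magnesium chloride hexahydrate 1.849 g; L-glutamine 29.441 mL

Target volume = 711 mL = 0.711 L.
sodium nitrate: 5.3 g/L × 0.711 L = 3.768 g
trehalose: 38.6 g/L × 0.711 L = 27.445 g
sodium carbonate: 2.05 mmol/L × 105.99 mg/mmol × 0.711 L = 154.486 mg
magnesium chloride hexahydrate: 0.26 g per 100 mL × 711 mL ÷ 100 = 1.849 g
L-glutamine: C1V1 = C2V2 → 5.88 mM × 711 mL ÷ 142 mM = 29.441 mL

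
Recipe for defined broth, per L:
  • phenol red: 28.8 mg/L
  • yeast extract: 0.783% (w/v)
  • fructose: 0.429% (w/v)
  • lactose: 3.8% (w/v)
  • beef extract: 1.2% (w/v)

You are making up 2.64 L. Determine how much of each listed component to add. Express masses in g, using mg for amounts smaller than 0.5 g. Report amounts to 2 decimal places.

phenol red 76.03 mg; yeast extract 20.67 g; fructose 11.33 g; lactose 100.32 g; beef extract 31.68 g

Working volume: 2.64 L.
phenol red: 28.8 mg/L × 2.64 L = 76.03 mg
yeast extract: 0.783 g per 100 mL × 2640 mL ÷ 100 = 20.67 g
fructose: 0.429% w/v = 4.29 g/L → 4.29 × 2.64 L = 11.33 g
lactose: 3.8% w/v = 38 g/L → 38 × 2.64 L = 100.32 g
beef extract: 1.2% w/v = 12 g/L → 12 × 2.64 L = 31.68 g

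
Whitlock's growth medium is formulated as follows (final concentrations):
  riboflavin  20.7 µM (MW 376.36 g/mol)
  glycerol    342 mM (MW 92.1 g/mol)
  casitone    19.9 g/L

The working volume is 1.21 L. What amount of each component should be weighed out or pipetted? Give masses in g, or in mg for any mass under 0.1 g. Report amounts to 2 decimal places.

riboflavin 9.43 mg; glycerol 38.11 g; casitone 24.08 g

Working volume: 1.21 L.
riboflavin: 20.7 µmol/L × 376.36 g/mol × 1.21 L ÷ 1000 = 9.43 mg
glycerol: 342 mmol/L × 92.1 g/mol × 1.21 L ÷ 1000 = 38.11 g
casitone: 19.9 g/L × 1.21 L = 24.08 g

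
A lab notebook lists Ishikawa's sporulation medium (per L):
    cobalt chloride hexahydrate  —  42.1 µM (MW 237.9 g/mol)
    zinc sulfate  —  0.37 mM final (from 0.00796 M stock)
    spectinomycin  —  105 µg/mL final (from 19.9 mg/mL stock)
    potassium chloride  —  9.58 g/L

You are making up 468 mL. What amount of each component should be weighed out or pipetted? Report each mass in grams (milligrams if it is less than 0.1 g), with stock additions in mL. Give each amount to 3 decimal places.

cobalt chloride hexahydrate 4.687 mg; zinc sulfate 21.754 mL; spectinomycin 2.469 mL; potassium chloride 4.483 g

Target volume = 468 mL = 0.468 L.
cobalt chloride hexahydrate: 42.1 µmol/L × 237.9 g/mol × 0.468 L ÷ 1000 = 4.687 mg
zinc sulfate: C1V1 = C2V2 → 0.37 mM × 468 mL ÷ 7.96 mM = 21.754 mL
spectinomycin: C1V1 = C2V2 → 105 µg/mL × 468 mL ÷ 19900 µg/mL = 2.469 mL
potassium chloride: 9.58 g/L × 0.468 L = 4.483 g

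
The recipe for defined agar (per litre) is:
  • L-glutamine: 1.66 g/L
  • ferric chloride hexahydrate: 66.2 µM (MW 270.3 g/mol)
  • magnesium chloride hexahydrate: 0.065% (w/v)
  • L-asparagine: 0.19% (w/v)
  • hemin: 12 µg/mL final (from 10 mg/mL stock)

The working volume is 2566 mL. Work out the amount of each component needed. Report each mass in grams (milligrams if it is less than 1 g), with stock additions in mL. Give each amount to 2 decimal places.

L-glutamine 4.26 g; ferric chloride hexahydrate 45.92 mg; magnesium chloride hexahydrate 1.67 g; L-asparagine 4.88 g; hemin 3.08 mL

Scale factor relative to 1 L: 2.566.
L-glutamine: 1.66 g/L × 2.566 L = 4.26 g
ferric chloride hexahydrate: 66.2 µmol/L × 270.3 g/mol × 2.566 L ÷ 1000 = 45.92 mg
magnesium chloride hexahydrate: 0.065% w/v = 0.65 g/L → 0.65 × 2.566 L = 1.67 g
L-asparagine: 0.19 g per 100 mL × 2566 mL ÷ 100 = 4.88 g
hemin: dilute stock: 12 µg/mL × 2566 mL ÷ 10000 µg/mL = 3.08 mL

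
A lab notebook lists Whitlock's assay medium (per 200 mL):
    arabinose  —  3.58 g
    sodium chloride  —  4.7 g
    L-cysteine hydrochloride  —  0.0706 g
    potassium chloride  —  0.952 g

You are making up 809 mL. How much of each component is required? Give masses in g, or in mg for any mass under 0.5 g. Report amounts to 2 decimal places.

Scale factor = 809 mL / 200 mL = 4.045.
arabinose: 3.58 g × (809 mL / 200 mL) = 14.48 g
sodium chloride: 4.7 g × (809 mL / 200 mL) = 19.01 g
L-cysteine hydrochloride: 0.0706 g × (809 mL / 200 mL) = 0.285577 g = 285.58 mg
potassium chloride: 0.952 g × (809 mL / 200 mL) = 3.85 g

arabinose 14.48 g; sodium chloride 19.01 g; L-cysteine hydrochloride 285.58 mg; potassium chloride 3.85 g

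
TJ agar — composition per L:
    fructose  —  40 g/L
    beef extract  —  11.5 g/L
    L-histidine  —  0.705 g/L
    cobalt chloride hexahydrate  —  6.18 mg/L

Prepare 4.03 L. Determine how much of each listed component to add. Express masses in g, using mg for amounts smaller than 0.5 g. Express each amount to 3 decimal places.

Working volume: 4.03 L.
fructose: 40 g/L × 4.03 L = 161.200 g
beef extract: 11.5 g/L × 4.03 L = 46.345 g
L-histidine: 0.705 g/L × 4.03 L = 2.841 g
cobalt chloride hexahydrate: 6.18 mg/L × 4.03 L = 24.905 mg

fructose 161.200 g; beef extract 46.345 g; L-histidine 2.841 g; cobalt chloride hexahydrate 24.905 mg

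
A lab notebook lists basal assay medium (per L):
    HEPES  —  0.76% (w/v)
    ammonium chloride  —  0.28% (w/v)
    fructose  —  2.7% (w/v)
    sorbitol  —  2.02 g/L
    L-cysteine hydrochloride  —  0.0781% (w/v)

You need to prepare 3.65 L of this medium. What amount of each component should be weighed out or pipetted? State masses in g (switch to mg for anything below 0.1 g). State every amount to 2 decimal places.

HEPES 27.74 g; ammonium chloride 10.22 g; fructose 98.55 g; sorbitol 7.37 g; L-cysteine hydrochloride 2.85 g

Scale factor relative to 1 L: 3.65.
HEPES: 0.76% w/v = 7.6 g/L → 7.6 × 3.65 L = 27.74 g
ammonium chloride: 0.28 g per 100 mL × 3650 mL ÷ 100 = 10.22 g
fructose: 2.7% w/v = 27 g/L → 27 × 3.65 L = 98.55 g
sorbitol: 2.02 g/L × 3.65 L = 7.37 g
L-cysteine hydrochloride: 0.0781% w/v = 0.781 g/L → 0.781 × 3.65 L = 2.85 g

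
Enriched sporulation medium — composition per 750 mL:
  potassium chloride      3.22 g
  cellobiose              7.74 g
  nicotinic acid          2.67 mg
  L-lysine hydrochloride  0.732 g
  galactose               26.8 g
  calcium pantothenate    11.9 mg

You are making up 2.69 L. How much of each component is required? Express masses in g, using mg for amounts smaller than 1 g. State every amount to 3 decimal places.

Scale factor = 2690 mL / 750 mL = 3.58667.
potassium chloride: 3.22 g × (2690 mL / 750 mL) = 11.549 g
cellobiose: 7.74 g × (2690 mL / 750 mL) = 27.761 g
nicotinic acid: 2.67 mg × (2690 mL / 750 mL) = 9.576 mg
L-lysine hydrochloride: 0.732 g × (2690 mL / 750 mL) = 2.625 g
galactose: 26.8 g × (2690 mL / 750 mL) = 96.123 g
calcium pantothenate: 11.9 mg × (2690 mL / 750 mL) = 42.681 mg

potassium chloride 11.549 g; cellobiose 27.761 g; nicotinic acid 9.576 mg; L-lysine hydrochloride 2.625 g; galactose 96.123 g; calcium pantothenate 42.681 mg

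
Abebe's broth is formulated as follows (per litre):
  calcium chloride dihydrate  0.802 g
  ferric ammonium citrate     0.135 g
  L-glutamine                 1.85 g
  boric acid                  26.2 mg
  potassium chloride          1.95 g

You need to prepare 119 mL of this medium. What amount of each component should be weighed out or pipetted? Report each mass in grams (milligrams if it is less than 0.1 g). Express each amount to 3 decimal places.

calcium chloride dihydrate 95.438 mg; ferric ammonium citrate 16.065 mg; L-glutamine 0.220 g; boric acid 3.118 mg; potassium chloride 0.232 g

Scale factor = 119 mL / 1000 mL = 0.119.
calcium chloride dihydrate: 0.802 g × (119 mL / 1000 mL) = 0.095438 g = 95.438 mg
ferric ammonium citrate: 0.135 g × (119 mL / 1000 mL) = 0.016065 g = 16.065 mg
L-glutamine: 1.85 g × (119 mL / 1000 mL) = 0.220 g
boric acid: 26.2 mg × (119 mL / 1000 mL) = 3.118 mg
potassium chloride: 1.95 g × (119 mL / 1000 mL) = 0.232 g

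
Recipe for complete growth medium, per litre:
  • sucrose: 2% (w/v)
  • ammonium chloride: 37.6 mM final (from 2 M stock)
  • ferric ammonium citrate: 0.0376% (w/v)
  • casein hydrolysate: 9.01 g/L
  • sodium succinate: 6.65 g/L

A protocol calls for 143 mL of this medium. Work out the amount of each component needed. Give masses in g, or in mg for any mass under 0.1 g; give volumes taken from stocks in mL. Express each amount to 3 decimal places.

sucrose 2.860 g; ammonium chloride 2.688 mL; ferric ammonium citrate 53.768 mg; casein hydrolysate 1.288 g; sodium succinate 0.951 g

Target volume = 143 mL = 0.143 L.
sucrose: 2% w/v = 20 g/L → 20 × 0.143 L = 2.860 g
ammonium chloride: dilute stock: 37.6 mM × 143 mL ÷ 2000 mM = 2.688 mL
ferric ammonium citrate: 0.0376% w/v = 0.376 g/L → 0.376 × 0.143 L = 0.053768 g = 53.768 mg
casein hydrolysate: 9.01 g/L × 0.143 L = 1.288 g
sodium succinate: 6.65 g/L × 0.143 L = 0.951 g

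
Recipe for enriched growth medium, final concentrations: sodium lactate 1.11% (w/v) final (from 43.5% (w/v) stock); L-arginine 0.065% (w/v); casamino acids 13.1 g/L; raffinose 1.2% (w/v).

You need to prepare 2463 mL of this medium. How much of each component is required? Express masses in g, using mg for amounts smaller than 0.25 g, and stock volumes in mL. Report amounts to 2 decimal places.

sodium lactate 62.85 mL; L-arginine 1.60 g; casamino acids 32.27 g; raffinose 29.56 g

Scale factor relative to 1 L: 2.463.
sodium lactate: V = C2·V2/C1 = 1.11% ÷ 43.5% × 2463 mL = 62.85 mL
L-arginine: 0.065% w/v = 0.65 g/L → 0.65 × 2.463 L = 1.60 g
casamino acids: 13.1 g/L × 2.463 L = 32.27 g
raffinose: 1.2% w/v = 12 g/L → 12 × 2.463 L = 29.56 g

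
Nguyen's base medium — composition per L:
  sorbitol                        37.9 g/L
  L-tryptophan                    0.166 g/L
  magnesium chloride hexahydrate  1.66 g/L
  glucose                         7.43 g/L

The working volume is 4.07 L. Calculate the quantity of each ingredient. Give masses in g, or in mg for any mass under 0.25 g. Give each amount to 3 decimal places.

sorbitol 154.253 g; L-tryptophan 0.676 g; magnesium chloride hexahydrate 6.756 g; glucose 30.240 g

Scale factor relative to 1 L: 4.07.
sorbitol: 37.9 g/L × 4.07 L = 154.253 g
L-tryptophan: 0.166 g/L × 4.07 L = 0.676 g
magnesium chloride hexahydrate: 1.66 g/L × 4.07 L = 6.756 g
glucose: 7.43 g/L × 4.07 L = 30.240 g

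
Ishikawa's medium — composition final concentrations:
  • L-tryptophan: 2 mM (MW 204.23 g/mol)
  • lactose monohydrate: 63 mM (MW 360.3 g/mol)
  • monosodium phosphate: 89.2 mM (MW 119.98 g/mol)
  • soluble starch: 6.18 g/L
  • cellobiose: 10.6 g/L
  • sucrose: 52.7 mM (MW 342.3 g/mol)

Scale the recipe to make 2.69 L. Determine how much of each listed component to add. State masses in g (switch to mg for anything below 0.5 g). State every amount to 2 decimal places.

Working volume: 2.69 L.
L-tryptophan: 2 mmol/L × 204.23 g/mol × 2.69 L ÷ 1000 = 1.10 g
lactose monohydrate: 63 mmol/L × 360.3 g/mol × 2.69 L ÷ 1000 = 61.06 g
monosodium phosphate: 89.2 mmol/L × 119.98 g/mol × 2.69 L ÷ 1000 = 28.79 g
soluble starch: 6.18 g/L × 2.69 L = 16.62 g
cellobiose: 10.6 g/L × 2.69 L = 28.51 g
sucrose: 52.7 mmol/L × 342.3 g/mol × 2.69 L ÷ 1000 = 48.53 g

L-tryptophan 1.10 g; lactose monohydrate 61.06 g; monosodium phosphate 28.79 g; soluble starch 16.62 g; cellobiose 28.51 g; sucrose 48.53 g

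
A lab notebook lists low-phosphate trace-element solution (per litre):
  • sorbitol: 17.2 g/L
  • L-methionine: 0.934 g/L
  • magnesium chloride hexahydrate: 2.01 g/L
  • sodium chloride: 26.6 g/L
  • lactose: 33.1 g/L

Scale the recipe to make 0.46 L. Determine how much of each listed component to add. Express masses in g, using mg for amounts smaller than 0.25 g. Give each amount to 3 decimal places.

Working volume: 0.46 L.
sorbitol: 17.2 g/L × 0.46 L = 7.912 g
L-methionine: 0.934 g/L × 0.46 L = 0.430 g
magnesium chloride hexahydrate: 2.01 g/L × 0.46 L = 0.925 g
sodium chloride: 26.6 g/L × 0.46 L = 12.236 g
lactose: 33.1 g/L × 0.46 L = 15.226 g

sorbitol 7.912 g; L-methionine 0.430 g; magnesium chloride hexahydrate 0.925 g; sodium chloride 12.236 g; lactose 15.226 g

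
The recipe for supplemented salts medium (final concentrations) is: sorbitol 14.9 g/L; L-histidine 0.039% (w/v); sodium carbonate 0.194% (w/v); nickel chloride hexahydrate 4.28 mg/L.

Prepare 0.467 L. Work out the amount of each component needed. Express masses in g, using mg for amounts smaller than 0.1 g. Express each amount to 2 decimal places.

sorbitol 6.96 g; L-histidine 0.18 g; sodium carbonate 0.91 g; nickel chloride hexahydrate 2.00 mg

Scale factor relative to 1 L: 0.467.
sorbitol: 14.9 g/L × 0.467 L = 6.96 g
L-histidine: 0.039 g per 100 mL × 467 mL ÷ 100 = 0.18 g
sodium carbonate: 0.194% w/v = 1.94 g/L → 1.94 × 0.467 L = 0.91 g
nickel chloride hexahydrate: 4.28 mg/L × 0.467 L = 2.00 mg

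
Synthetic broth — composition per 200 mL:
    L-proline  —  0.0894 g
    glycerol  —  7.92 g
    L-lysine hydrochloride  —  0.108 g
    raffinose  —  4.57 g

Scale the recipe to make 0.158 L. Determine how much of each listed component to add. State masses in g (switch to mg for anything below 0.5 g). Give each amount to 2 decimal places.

L-proline 70.63 mg; glycerol 6.26 g; L-lysine hydrochloride 85.32 mg; raffinose 3.61 g

Ratio of target to recipe volume: 158 / 200 = 0.79.
L-proline: 0.0894 g × (158 mL / 200 mL) = 0.070626 g = 70.63 mg
glycerol: 7.92 g × (158 mL / 200 mL) = 6.26 g
L-lysine hydrochloride: 0.108 g × (158 mL / 200 mL) = 0.08532 g = 85.32 mg
raffinose: 4.57 g × (158 mL / 200 mL) = 3.61 g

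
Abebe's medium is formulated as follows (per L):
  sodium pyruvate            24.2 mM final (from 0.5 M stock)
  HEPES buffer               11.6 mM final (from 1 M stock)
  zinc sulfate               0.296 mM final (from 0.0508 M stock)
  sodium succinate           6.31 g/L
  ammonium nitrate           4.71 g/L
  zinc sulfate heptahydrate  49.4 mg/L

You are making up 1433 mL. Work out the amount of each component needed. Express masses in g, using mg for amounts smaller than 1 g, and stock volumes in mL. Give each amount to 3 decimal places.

Working volume: 1433 mL = 1.433 L.
sodium pyruvate: V = C2·V2/C1 = 24.2 mM × 1433 mL ÷ 500 mM = 69.357 mL
HEPES buffer: C1V1 = C2V2 → 11.6 mM × 1433 mL ÷ 1000 mM = 16.623 mL
zinc sulfate: C1V1 = C2V2 → 0.296 mM × 1433 mL ÷ 50.8 mM = 8.350 mL
sodium succinate: 6.31 g/L × 1.433 L = 9.042 g
ammonium nitrate: 4.71 g/L × 1.433 L = 6.749 g
zinc sulfate heptahydrate: 49.4 mg/L × 1.433 L = 70.790 mg

sodium pyruvate 69.357 mL; HEPES buffer 16.623 mL; zinc sulfate 8.350 mL; sodium succinate 9.042 g; ammonium nitrate 6.749 g; zinc sulfate heptahydrate 70.790 mg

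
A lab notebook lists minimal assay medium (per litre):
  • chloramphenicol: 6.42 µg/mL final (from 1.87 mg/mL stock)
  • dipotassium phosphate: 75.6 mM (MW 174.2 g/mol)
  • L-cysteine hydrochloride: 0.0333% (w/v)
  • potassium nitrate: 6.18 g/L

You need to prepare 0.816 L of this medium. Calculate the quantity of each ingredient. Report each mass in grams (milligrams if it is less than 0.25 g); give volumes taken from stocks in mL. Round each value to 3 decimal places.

chloramphenicol 2.801 mL; dipotassium phosphate 10.746 g; L-cysteine hydrochloride 0.272 g; potassium nitrate 5.043 g

Working volume: 0.816 L.
chloramphenicol: dilute stock: 6.42 µg/mL × 816 mL ÷ 1870 µg/mL = 2.801 mL
dipotassium phosphate: 75.6 mmol/L × 174.2 g/mol × 0.816 L ÷ 1000 = 10.746 g
L-cysteine hydrochloride: 0.0333% w/v = 0.333 g/L → 0.333 × 0.816 L = 0.272 g
potassium nitrate: 6.18 g/L × 0.816 L = 5.043 g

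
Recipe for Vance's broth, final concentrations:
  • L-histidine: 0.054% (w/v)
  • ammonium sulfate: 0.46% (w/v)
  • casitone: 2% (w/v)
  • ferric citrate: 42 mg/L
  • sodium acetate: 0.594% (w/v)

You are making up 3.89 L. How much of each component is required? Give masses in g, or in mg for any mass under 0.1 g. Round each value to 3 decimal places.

L-histidine 2.101 g; ammonium sulfate 17.894 g; casitone 77.800 g; ferric citrate 0.163 g; sodium acetate 23.107 g

Scale factor relative to 1 L: 3.89.
L-histidine: 0.054% w/v = 0.54 g/L → 0.54 × 3.89 L = 2.101 g
ammonium sulfate: 0.46% w/v = 4.6 g/L → 4.6 × 3.89 L = 17.894 g
casitone: 2 g per 100 mL × 3890 mL ÷ 100 = 77.800 g
ferric citrate: 42 mg/L × 3.89 L = 163.38 mg = 0.163 g
sodium acetate: 0.594% w/v = 5.94 g/L → 5.94 × 3.89 L = 23.107 g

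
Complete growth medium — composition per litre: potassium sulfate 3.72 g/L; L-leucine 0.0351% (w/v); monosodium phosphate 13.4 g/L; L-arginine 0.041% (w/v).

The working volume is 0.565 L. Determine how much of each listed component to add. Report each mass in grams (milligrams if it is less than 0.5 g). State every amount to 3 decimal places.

potassium sulfate 2.102 g; L-leucine 198.315 mg; monosodium phosphate 7.571 g; L-arginine 231.650 mg

Scale factor relative to 1 L: 0.565.
potassium sulfate: 3.72 g/L × 0.565 L = 2.102 g
L-leucine: 0.0351 g per 100 mL × 565 mL ÷ 100 = 0.198315 g = 198.315 mg
monosodium phosphate: 13.4 g/L × 0.565 L = 7.571 g
L-arginine: 0.041 g per 100 mL × 565 mL ÷ 100 = 0.23165 g = 231.650 mg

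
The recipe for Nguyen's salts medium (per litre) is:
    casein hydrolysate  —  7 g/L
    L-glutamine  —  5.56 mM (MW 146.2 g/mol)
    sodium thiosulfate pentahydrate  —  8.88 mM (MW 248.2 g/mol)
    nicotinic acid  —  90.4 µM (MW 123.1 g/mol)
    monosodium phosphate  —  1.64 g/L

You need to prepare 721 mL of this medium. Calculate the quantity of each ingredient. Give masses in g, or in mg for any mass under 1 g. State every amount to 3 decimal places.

casein hydrolysate 5.047 g; L-glutamine 586.081 mg; sodium thiosulfate pentahydrate 1.589 g; nicotinic acid 8.023 mg; monosodium phosphate 1.182 g

Working volume: 721 mL = 0.721 L.
casein hydrolysate: 7 g/L × 0.721 L = 5.047 g
L-glutamine: 5.56 mmol/L × 146.2 mg/mmol × 0.721 L = 586.081 mg
sodium thiosulfate pentahydrate: 8.88 mmol/L × 248.2 g/mol × 0.721 L ÷ 1000 = 1.589 g
nicotinic acid: 90.4 µmol/L × 123.1 g/mol × 0.721 L ÷ 1000 = 8.023 mg
monosodium phosphate: 1.64 g/L × 0.721 L = 1.182 g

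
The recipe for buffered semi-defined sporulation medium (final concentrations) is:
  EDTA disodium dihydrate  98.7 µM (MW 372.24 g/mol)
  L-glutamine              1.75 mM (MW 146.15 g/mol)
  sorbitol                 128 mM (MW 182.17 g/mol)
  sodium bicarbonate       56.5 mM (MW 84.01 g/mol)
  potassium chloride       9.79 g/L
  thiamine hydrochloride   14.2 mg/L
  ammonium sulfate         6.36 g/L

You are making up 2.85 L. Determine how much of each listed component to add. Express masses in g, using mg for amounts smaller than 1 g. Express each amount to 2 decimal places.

Working volume: 2.85 L.
EDTA disodium dihydrate: 98.7 µmol/L × 372.24 g/mol × 2.85 L ÷ 1000 = 104.71 mg
L-glutamine: 1.75 mmol/L × 146.15 mg/mmol × 2.85 L = 728.92 mg
sorbitol: 128 mmol/L × 182.17 g/mol × 2.85 L ÷ 1000 = 66.46 g
sodium bicarbonate: 56.5 mmol/L × 84.01 g/mol × 2.85 L ÷ 1000 = 13.53 g
potassium chloride: 9.79 g/L × 2.85 L = 27.90 g
thiamine hydrochloride: 14.2 mg/L × 2.85 L = 40.47 mg
ammonium sulfate: 6.36 g/L × 2.85 L = 18.13 g

EDTA disodium dihydrate 104.71 mg; L-glutamine 728.92 mg; sorbitol 66.46 g; sodium bicarbonate 13.53 g; potassium chloride 27.90 g; thiamine hydrochloride 40.47 mg; ammonium sulfate 18.13 g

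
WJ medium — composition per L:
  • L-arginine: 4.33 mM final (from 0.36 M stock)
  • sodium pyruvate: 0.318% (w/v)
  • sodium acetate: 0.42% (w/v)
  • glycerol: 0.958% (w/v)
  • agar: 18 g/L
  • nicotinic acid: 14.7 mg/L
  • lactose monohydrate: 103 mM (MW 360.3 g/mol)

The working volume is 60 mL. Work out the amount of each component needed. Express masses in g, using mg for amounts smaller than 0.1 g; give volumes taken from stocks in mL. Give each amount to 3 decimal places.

L-arginine 0.722 mL; sodium pyruvate 0.191 g; sodium acetate 0.252 g; glycerol 0.575 g; agar 1.080 g; nicotinic acid 0.882 mg; lactose monohydrate 2.227 g

Scale factor relative to 1 L: 0.06.
L-arginine: V = C2·V2/C1 = 4.33 mM × 60 mL ÷ 360 mM = 0.722 mL
sodium pyruvate: 0.318% w/v = 3.18 g/L → 3.18 × 0.06 L = 0.191 g
sodium acetate: 0.42 g per 100 mL × 60 mL ÷ 100 = 0.252 g
glycerol: 0.958 g per 100 mL × 60 mL ÷ 100 = 0.575 g
agar: 18 g/L × 0.06 L = 1.080 g
nicotinic acid: 14.7 mg/L × 0.06 L = 0.882 mg
lactose monohydrate: 103 mmol/L × 360.3 g/mol × 0.06 L ÷ 1000 = 2.227 g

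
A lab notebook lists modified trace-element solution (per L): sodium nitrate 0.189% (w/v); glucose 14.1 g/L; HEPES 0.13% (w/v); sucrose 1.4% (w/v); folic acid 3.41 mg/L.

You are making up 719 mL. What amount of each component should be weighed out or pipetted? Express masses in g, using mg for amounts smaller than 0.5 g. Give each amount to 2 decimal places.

sodium nitrate 1.36 g; glucose 10.14 g; HEPES 0.93 g; sucrose 10.07 g; folic acid 2.45 mg

Target volume = 719 mL = 0.719 L.
sodium nitrate: 0.189 g per 100 mL × 719 mL ÷ 100 = 1.36 g
glucose: 14.1 g/L × 0.719 L = 10.14 g
HEPES: 0.13% w/v = 1.3 g/L → 1.3 × 0.719 L = 0.93 g
sucrose: 1.4 g per 100 mL × 719 mL ÷ 100 = 10.07 g
folic acid: 3.41 mg/L × 0.719 L = 2.45 mg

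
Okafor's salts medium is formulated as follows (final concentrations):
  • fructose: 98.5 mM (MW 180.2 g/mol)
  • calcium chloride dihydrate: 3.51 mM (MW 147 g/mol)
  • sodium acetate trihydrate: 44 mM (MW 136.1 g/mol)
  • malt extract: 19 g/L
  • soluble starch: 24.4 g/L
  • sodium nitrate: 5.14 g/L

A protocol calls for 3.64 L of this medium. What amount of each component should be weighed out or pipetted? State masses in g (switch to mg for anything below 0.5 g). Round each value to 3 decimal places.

Working volume: 3.64 L.
fructose: 98.5 mmol/L × 180.2 g/mol × 3.64 L ÷ 1000 = 64.609 g
calcium chloride dihydrate: 3.51 mmol/L × 147 g/mol × 3.64 L ÷ 1000 = 1.878 g
sodium acetate trihydrate: 44 mmol/L × 136.1 g/mol × 3.64 L ÷ 1000 = 21.798 g
malt extract: 19 g/L × 3.64 L = 69.160 g
soluble starch: 24.4 g/L × 3.64 L = 88.816 g
sodium nitrate: 5.14 g/L × 3.64 L = 18.710 g

fructose 64.609 g; calcium chloride dihydrate 1.878 g; sodium acetate trihydrate 21.798 g; malt extract 69.160 g; soluble starch 88.816 g; sodium nitrate 18.710 g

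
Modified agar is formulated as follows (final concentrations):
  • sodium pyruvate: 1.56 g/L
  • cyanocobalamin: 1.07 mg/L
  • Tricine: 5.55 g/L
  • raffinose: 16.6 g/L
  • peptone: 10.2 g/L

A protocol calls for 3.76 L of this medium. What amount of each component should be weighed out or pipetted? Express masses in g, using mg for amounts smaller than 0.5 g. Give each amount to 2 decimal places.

sodium pyruvate 5.87 g; cyanocobalamin 4.02 mg; Tricine 20.87 g; raffinose 62.42 g; peptone 38.35 g

Working volume: 3.76 L.
sodium pyruvate: 1.56 g/L × 3.76 L = 5.87 g
cyanocobalamin: 1.07 mg/L × 3.76 L = 4.02 mg
Tricine: 5.55 g/L × 3.76 L = 20.87 g
raffinose: 16.6 g/L × 3.76 L = 62.42 g
peptone: 10.2 g/L × 3.76 L = 38.35 g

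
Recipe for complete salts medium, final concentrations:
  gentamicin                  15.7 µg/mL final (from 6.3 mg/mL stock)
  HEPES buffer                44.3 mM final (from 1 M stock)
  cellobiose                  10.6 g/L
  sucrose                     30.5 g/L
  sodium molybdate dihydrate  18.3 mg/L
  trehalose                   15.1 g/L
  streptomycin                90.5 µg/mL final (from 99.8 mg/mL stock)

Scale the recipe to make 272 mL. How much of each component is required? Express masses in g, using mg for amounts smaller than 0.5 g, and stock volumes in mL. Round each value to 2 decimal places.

Working volume: 272 mL = 0.272 L.
gentamicin: C1V1 = C2V2 → 15.7 µg/mL × 272 mL ÷ 6300 µg/mL = 0.68 mL
HEPES buffer: V = C2·V2/C1 = 44.3 mM × 272 mL ÷ 1000 mM = 12.05 mL
cellobiose: 10.6 g/L × 0.272 L = 2.88 g
sucrose: 30.5 g/L × 0.272 L = 8.30 g
sodium molybdate dihydrate: 18.3 mg/L × 0.272 L = 4.98 mg
trehalose: 15.1 g/L × 0.272 L = 4.11 g
streptomycin: C1V1 = C2V2 → 90.5 µg/mL × 272 mL ÷ 99800 µg/mL = 0.25 mL

gentamicin 0.68 mL; HEPES buffer 12.05 mL; cellobiose 2.88 g; sucrose 8.30 g; sodium molybdate dihydrate 4.98 mg; trehalose 4.11 g; streptomycin 0.25 mL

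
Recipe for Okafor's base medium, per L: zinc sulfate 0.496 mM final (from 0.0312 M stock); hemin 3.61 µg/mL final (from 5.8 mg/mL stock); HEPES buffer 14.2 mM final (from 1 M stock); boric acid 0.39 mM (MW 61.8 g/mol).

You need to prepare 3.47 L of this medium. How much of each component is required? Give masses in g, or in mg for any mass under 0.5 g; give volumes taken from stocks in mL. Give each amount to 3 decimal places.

Scale factor relative to 1 L: 3.47.
zinc sulfate: dilute stock: 0.496 mM × 3470 mL ÷ 31.2 mM = 55.164 mL
hemin: V = C2·V2/C1 = 3.61 µg/mL × 3470 mL ÷ 5800 µg/mL = 2.160 mL
HEPES buffer: V = C2·V2/C1 = 14.2 mM × 3470 mL ÷ 1000 mM = 49.274 mL
boric acid: 0.39 mmol/L × 61.8 mg/mmol × 3.47 L = 83.634 mg

zinc sulfate 55.164 mL; hemin 2.160 mL; HEPES buffer 49.274 mL; boric acid 83.634 mg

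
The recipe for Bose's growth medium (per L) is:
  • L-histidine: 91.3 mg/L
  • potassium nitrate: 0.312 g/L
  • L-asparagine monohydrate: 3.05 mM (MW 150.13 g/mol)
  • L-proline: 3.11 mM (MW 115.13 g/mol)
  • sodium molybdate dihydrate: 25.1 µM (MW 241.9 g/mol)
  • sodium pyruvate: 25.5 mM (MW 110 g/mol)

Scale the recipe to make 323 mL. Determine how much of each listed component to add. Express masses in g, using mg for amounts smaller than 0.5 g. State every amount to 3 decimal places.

L-histidine 29.490 mg; potassium nitrate 100.776 mg; L-asparagine monohydrate 147.901 mg; L-proline 115.652 mg; sodium molybdate dihydrate 1.961 mg; sodium pyruvate 0.906 g

Working volume: 323 mL = 0.323 L.
L-histidine: 91.3 mg/L × 0.323 L = 29.490 mg
potassium nitrate: 0.312 g/L × 0.323 L = 0.100776 g = 100.776 mg
L-asparagine monohydrate: 3.05 mmol/L × 150.13 mg/mmol × 0.323 L = 147.901 mg
L-proline: 3.11 mmol/L × 115.13 mg/mmol × 0.323 L = 115.652 mg
sodium molybdate dihydrate: 25.1 µmol/L × 241.9 g/mol × 0.323 L ÷ 1000 = 1.961 mg
sodium pyruvate: 25.5 mmol/L × 110 g/mol × 0.323 L ÷ 1000 = 0.906 g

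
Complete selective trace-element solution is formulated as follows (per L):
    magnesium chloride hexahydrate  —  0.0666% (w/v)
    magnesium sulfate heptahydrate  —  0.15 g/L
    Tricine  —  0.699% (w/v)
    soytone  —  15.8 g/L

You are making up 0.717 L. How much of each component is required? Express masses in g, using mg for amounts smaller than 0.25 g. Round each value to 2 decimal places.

Working volume: 0.717 L.
magnesium chloride hexahydrate: 0.0666% w/v = 0.666 g/L → 0.666 × 0.717 L = 0.48 g
magnesium sulfate heptahydrate: 0.15 g/L × 0.717 L = 0.10755 g = 107.55 mg
Tricine: 0.699 g per 100 mL × 717 mL ÷ 100 = 5.01 g
soytone: 15.8 g/L × 0.717 L = 11.33 g

magnesium chloride hexahydrate 0.48 g; magnesium sulfate heptahydrate 107.55 mg; Tricine 5.01 g; soytone 11.33 g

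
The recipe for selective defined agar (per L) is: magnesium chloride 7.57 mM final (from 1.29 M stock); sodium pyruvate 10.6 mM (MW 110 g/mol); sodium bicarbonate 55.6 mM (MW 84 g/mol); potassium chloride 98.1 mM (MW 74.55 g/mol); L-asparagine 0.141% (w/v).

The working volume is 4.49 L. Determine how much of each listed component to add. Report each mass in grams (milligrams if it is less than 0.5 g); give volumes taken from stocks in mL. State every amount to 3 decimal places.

magnesium chloride 26.348 mL; sodium pyruvate 5.235 g; sodium bicarbonate 20.970 g; potassium chloride 32.837 g; L-asparagine 6.331 g

Working volume: 4.49 L.
magnesium chloride: dilute stock: 7.57 mM × 4490 mL ÷ 1290 mM = 26.348 mL
sodium pyruvate: 10.6 mmol/L × 110 g/mol × 4.49 L ÷ 1000 = 5.235 g
sodium bicarbonate: 55.6 mmol/L × 84 g/mol × 4.49 L ÷ 1000 = 20.970 g
potassium chloride: 98.1 mmol/L × 74.55 g/mol × 4.49 L ÷ 1000 = 32.837 g
L-asparagine: 0.141 g per 100 mL × 4490 mL ÷ 100 = 6.331 g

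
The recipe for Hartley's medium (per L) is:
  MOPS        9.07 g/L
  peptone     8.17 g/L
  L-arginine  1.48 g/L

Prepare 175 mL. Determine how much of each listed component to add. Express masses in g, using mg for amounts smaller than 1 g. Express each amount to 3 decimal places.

Working volume: 175 mL = 0.175 L.
MOPS: 9.07 g/L × 0.175 L = 1.587 g
peptone: 8.17 g/L × 0.175 L = 1.430 g
L-arginine: 1.48 g/L × 0.175 L = 0.259 g = 259.000 mg

MOPS 1.587 g; peptone 1.430 g; L-arginine 259.000 mg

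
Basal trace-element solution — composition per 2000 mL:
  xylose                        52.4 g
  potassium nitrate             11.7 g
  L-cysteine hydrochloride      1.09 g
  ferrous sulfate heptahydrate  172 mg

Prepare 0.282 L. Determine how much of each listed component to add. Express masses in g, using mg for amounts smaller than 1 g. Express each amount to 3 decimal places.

Ratio of target to recipe volume: 282 / 2000 = 0.141.
xylose: 52.4 g × (282 mL / 2000 mL) = 7.388 g
potassium nitrate: 11.7 g × (282 mL / 2000 mL) = 1.650 g
L-cysteine hydrochloride: 1.09 g × (282 mL / 2000 mL) = 0.15369 g = 153.690 mg
ferrous sulfate heptahydrate: 172 mg × (282 mL / 2000 mL) = 24.252 mg

xylose 7.388 g; potassium nitrate 1.650 g; L-cysteine hydrochloride 153.690 mg; ferrous sulfate heptahydrate 24.252 mg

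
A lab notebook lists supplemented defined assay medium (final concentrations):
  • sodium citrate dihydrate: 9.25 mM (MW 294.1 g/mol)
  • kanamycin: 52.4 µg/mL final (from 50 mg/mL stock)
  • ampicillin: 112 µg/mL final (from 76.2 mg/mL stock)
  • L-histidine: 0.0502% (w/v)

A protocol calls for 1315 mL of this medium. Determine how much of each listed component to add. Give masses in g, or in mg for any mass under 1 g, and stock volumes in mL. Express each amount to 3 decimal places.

Scale factor relative to 1 L: 1.315.
sodium citrate dihydrate: 9.25 mmol/L × 294.1 g/mol × 1.315 L ÷ 1000 = 3.577 g
kanamycin: V = C2·V2/C1 = 52.4 µg/mL × 1315 mL ÷ 50000 µg/mL = 1.378 mL
ampicillin: C1V1 = C2V2 → 112 µg/mL × 1315 mL ÷ 76200 µg/mL = 1.933 mL
L-histidine: 0.0502 g per 100 mL × 1315 mL ÷ 100 = 0.66013 g = 660.130 mg

sodium citrate dihydrate 3.577 g; kanamycin 1.378 mL; ampicillin 1.933 mL; L-histidine 660.130 mg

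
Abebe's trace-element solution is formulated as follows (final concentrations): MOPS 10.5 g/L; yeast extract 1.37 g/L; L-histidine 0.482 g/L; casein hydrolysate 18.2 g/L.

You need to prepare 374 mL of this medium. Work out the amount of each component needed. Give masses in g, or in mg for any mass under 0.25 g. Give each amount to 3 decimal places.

MOPS 3.927 g; yeast extract 0.512 g; L-histidine 180.268 mg; casein hydrolysate 6.807 g

Scale factor relative to 1 L: 0.374.
MOPS: 10.5 g/L × 0.374 L = 3.927 g
yeast extract: 1.37 g/L × 0.374 L = 0.512 g
L-histidine: 0.482 g/L × 0.374 L = 0.180268 g = 180.268 mg
casein hydrolysate: 18.2 g/L × 0.374 L = 6.807 g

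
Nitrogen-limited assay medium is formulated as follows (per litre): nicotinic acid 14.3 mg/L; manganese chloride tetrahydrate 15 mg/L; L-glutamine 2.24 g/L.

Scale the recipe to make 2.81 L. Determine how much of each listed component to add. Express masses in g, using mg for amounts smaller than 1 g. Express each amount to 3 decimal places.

nicotinic acid 40.183 mg; manganese chloride tetrahydrate 42.150 mg; L-glutamine 6.294 g

Working volume: 2.81 L.
nicotinic acid: 14.3 mg/L × 2.81 L = 40.183 mg
manganese chloride tetrahydrate: 15 mg/L × 2.81 L = 42.150 mg
L-glutamine: 2.24 g/L × 2.81 L = 6.294 g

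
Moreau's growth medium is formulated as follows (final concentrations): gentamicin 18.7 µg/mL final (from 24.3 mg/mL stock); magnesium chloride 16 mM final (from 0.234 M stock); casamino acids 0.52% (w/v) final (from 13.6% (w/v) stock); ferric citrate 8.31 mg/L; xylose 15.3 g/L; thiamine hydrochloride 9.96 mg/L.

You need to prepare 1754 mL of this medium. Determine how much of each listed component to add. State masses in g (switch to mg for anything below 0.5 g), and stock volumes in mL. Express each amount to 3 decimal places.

gentamicin 1.350 mL; magnesium chloride 119.932 mL; casamino acids 67.065 mL; ferric citrate 14.576 mg; xylose 26.836 g; thiamine hydrochloride 17.470 mg

Target volume = 1754 mL = 1.754 L.
gentamicin: V = C2·V2/C1 = 18.7 µg/mL × 1754 mL ÷ 24300 µg/mL = 1.350 mL
magnesium chloride: dilute stock: 16 mM × 1754 mL ÷ 234 mM = 119.932 mL
casamino acids: C1V1 = C2V2 → 0.52% ÷ 13.6% × 1754 mL = 67.065 mL
ferric citrate: 8.31 mg/L × 1.754 L = 14.576 mg
xylose: 15.3 g/L × 1.754 L = 26.836 g
thiamine hydrochloride: 9.96 mg/L × 1.754 L = 17.470 mg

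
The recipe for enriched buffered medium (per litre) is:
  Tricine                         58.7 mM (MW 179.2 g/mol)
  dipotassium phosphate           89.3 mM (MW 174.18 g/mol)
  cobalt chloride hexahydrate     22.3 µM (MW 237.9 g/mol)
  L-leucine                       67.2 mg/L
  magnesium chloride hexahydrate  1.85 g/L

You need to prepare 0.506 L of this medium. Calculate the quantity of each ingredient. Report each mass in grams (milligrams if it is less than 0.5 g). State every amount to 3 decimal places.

Scale factor relative to 1 L: 0.506.
Tricine: 58.7 mmol/L × 179.2 g/mol × 0.506 L ÷ 1000 = 5.323 g
dipotassium phosphate: 89.3 mmol/L × 174.18 g/mol × 0.506 L ÷ 1000 = 7.870 g
cobalt chloride hexahydrate: 22.3 µmol/L × 237.9 g/mol × 0.506 L ÷ 1000 = 2.684 mg
L-leucine: 67.2 mg/L × 0.506 L = 34.003 mg
magnesium chloride hexahydrate: 1.85 g/L × 0.506 L = 0.936 g

Tricine 5.323 g; dipotassium phosphate 7.870 g; cobalt chloride hexahydrate 2.684 mg; L-leucine 34.003 mg; magnesium chloride hexahydrate 0.936 g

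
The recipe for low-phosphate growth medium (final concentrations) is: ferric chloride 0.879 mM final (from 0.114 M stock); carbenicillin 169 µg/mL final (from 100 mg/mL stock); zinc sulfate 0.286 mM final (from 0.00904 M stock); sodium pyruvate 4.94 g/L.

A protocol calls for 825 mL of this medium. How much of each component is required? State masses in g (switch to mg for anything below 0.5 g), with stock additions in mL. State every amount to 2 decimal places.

Scale factor relative to 1 L: 0.825.
ferric chloride: C1V1 = C2V2 → 0.879 mM × 825 mL ÷ 114 mM = 6.36 mL
carbenicillin: V = C2·V2/C1 = 169 µg/mL × 825 mL ÷ 100000 µg/mL = 1.39 mL
zinc sulfate: V = C2·V2/C1 = 0.286 mM × 825 mL ÷ 9.04 mM = 26.10 mL
sodium pyruvate: 4.94 g/L × 0.825 L = 4.08 g

ferric chloride 6.36 mL; carbenicillin 1.39 mL; zinc sulfate 26.10 mL; sodium pyruvate 4.08 g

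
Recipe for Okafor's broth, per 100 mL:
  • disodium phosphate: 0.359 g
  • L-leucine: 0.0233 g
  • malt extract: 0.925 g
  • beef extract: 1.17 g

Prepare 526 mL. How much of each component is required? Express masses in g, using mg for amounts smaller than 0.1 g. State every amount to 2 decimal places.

disodium phosphate 1.89 g; L-leucine 0.12 g; malt extract 4.87 g; beef extract 6.15 g

Scale factor = 526 mL / 100 mL = 5.26.
disodium phosphate: 0.359 g × (526 mL / 100 mL) = 1.89 g
L-leucine: 0.0233 g × (526 mL / 100 mL) = 0.12 g
malt extract: 0.925 g × (526 mL / 100 mL) = 4.87 g
beef extract: 1.17 g × (526 mL / 100 mL) = 6.15 g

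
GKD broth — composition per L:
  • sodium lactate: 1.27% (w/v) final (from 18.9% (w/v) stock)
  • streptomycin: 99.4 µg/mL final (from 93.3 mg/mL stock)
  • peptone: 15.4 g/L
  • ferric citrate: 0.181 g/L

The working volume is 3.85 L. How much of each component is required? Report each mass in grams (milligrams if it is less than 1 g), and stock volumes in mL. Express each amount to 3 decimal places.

Scale factor relative to 1 L: 3.85.
sodium lactate: C1V1 = C2V2 → 1.27% ÷ 18.9% × 3850 mL = 258.704 mL
streptomycin: C1V1 = C2V2 → 99.4 µg/mL × 3850 mL ÷ 93300 µg/mL = 4.102 mL
peptone: 15.4 g/L × 3.85 L = 59.290 g
ferric citrate: 0.181 g/L × 3.85 L = 0.69685 g = 696.850 mg

sodium lactate 258.704 mL; streptomycin 4.102 mL; peptone 59.290 g; ferric citrate 696.850 mg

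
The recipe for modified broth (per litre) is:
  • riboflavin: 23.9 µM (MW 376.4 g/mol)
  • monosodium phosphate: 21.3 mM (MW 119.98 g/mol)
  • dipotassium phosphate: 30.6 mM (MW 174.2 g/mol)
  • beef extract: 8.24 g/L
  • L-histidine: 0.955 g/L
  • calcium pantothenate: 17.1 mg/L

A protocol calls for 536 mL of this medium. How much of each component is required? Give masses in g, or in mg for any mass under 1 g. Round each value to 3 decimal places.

riboflavin 4.822 mg; monosodium phosphate 1.370 g; dipotassium phosphate 2.857 g; beef extract 4.417 g; L-histidine 511.880 mg; calcium pantothenate 9.166 mg

Target volume = 536 mL = 0.536 L.
riboflavin: 23.9 µmol/L × 376.4 g/mol × 0.536 L ÷ 1000 = 4.822 mg
monosodium phosphate: 21.3 mmol/L × 119.98 g/mol × 0.536 L ÷ 1000 = 1.370 g
dipotassium phosphate: 30.6 mmol/L × 174.2 g/mol × 0.536 L ÷ 1000 = 2.857 g
beef extract: 8.24 g/L × 0.536 L = 4.417 g
L-histidine: 0.955 g/L × 0.536 L = 0.51188 g = 511.880 mg
calcium pantothenate: 17.1 mg/L × 0.536 L = 9.166 mg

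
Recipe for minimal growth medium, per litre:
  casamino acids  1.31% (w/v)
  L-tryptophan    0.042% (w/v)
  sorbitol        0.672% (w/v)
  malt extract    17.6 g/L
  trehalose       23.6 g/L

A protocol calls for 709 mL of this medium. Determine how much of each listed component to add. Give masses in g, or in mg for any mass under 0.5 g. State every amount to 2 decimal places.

Working volume: 709 mL = 0.709 L.
casamino acids: 1.31 g per 100 mL × 709 mL ÷ 100 = 9.29 g
L-tryptophan: 0.042 g per 100 mL × 709 mL ÷ 100 = 0.29778 g = 297.78 mg
sorbitol: 0.672% w/v = 6.72 g/L → 6.72 × 0.709 L = 4.76 g
malt extract: 17.6 g/L × 0.709 L = 12.48 g
trehalose: 23.6 g/L × 0.709 L = 16.73 g

casamino acids 9.29 g; L-tryptophan 297.78 mg; sorbitol 4.76 g; malt extract 12.48 g; trehalose 16.73 g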